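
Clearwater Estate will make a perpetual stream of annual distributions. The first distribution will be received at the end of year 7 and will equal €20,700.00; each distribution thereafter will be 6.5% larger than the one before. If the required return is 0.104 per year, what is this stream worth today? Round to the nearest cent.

€293150.94

Value at end of year 6: C₁ / (r − g) = €20,700.00 / (0.104 − 0.065) = €530,769.2308
Discount to today: PV = €530,769.2308 / (1 + 0.104)^6 = €530,769.2308 / 1.810566 = €293,150.94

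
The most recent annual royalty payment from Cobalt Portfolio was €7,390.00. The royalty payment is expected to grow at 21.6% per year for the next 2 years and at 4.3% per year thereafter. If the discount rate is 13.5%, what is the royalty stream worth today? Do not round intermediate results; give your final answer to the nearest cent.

D_1 = 8986.24000
D_2 = 10927.26784
Terminal value at year 2: TV = D_2×(1+g_2)/(r−g_2) = 11397.14036/0.092 = 123881.96040
P_0 = D_1/(1+r)^1 + D_2/(1+r)^2 + TV/(1+r)^2
    = 7917.39207 + 8482.42181 + 96164.84729 = 112564.66118

€112564.66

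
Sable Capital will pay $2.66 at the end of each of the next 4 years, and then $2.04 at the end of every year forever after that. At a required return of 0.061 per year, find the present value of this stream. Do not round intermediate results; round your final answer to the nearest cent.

$35.59

PV of 4-year annuity: $2.66 × [1 − (1+0.061)^−4] / 0.061 = 9.19611
Perpetuity value at year 4: $2.04 / 0.061 = 33.44262
PV of perpetuity: 33.44262 / (1+0.061)^4 = 26.38996
Total PV = 9.19611 + 26.38996 = 35.58608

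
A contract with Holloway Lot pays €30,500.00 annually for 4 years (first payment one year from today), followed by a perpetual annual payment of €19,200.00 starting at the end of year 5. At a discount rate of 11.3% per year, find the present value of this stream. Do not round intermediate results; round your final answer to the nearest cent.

PV of 4-year annuity: €30,500.00 × [1 − (1+0.113)^−4] / 0.113 = 94021.67063
Perpetuity value at year 4: €19,200.00 / 0.113 = 169911.50442
PV of perpetuity: 169911.50442 / (1+0.113)^4 = 110724.09209
Total PV = 94021.67063 + 110724.09209 = 204745.76272

€204745.76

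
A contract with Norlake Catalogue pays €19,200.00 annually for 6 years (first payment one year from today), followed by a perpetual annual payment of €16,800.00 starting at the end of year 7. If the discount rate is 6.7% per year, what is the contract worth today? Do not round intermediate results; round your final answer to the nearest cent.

€262292.68

PV of 6-year annuity: €19,200.00 × [1 − (1+0.067)^−6] / 0.067 = 92371.32995
Perpetuity value at year 6: €16,800.00 / 0.067 = 250746.26866
PV of perpetuity: 250746.26866 / (1+0.067)^6 = 169921.35495
Total PV = 92371.32995 + 169921.35495 = 262292.68490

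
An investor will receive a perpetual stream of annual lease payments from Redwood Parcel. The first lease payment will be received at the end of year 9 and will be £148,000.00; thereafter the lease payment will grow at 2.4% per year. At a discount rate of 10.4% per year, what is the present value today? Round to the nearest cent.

Value at end of year 8: C₁ / (r − g) = £148,000.00 / (0.104 − 0.024) = £1,850,000.0000
Discount to today: PV = £1,850,000.0000 / (1 + 0.104)^8 = £1,850,000.0000 / 2.206747 = £838,337.98

£838337.98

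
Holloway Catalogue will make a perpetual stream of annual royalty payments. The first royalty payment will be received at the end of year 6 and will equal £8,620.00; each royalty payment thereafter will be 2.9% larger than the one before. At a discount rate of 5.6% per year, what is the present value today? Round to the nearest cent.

Value at end of year 5: C₁ / (r − g) = £8,620.00 / (0.056 − 0.029) = £319,259.2593
Discount to today: PV = £319,259.2593 / (1 + 0.056)^5 = £319,259.2593 / 1.313166 = £243,121.80

£243121.80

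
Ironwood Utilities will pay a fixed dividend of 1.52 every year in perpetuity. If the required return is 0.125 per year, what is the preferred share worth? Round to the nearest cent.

12.16

Level perpetuity: PV = C / r = 1.52 / 0.125 = 12.16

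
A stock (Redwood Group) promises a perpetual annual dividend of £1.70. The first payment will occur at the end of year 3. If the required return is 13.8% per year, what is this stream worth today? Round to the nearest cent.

£9.51

Value at end of year 2: C / r = £1.70 / 0.138 = £12.3188
Discount to today: PV = £12.3188 / (1 + 0.138)^2 = £12.3188 / 1.295044 = £9.51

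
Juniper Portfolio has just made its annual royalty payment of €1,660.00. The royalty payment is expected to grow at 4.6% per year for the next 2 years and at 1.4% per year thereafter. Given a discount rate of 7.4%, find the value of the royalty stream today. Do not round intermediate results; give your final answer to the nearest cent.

€29801.59

D_1 = 1736.36000
D_2 = 1816.23256
Terminal value at year 2: TV = D_2×(1+g_2)/(r−g_2) = 1841.65982/0.06 = 30694.33026
P_0 = D_1/(1+r)^1 + D_2/(1+r)^2 + TV/(1+r)^2
    = 1616.72253 + 1574.57334 + 26610.28948 = 29801.58535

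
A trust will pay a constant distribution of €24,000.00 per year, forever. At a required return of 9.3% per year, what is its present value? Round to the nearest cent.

Level perpetuity: PV = C / r = €24,000.00 / 0.093 = €258,064.52

€258064.52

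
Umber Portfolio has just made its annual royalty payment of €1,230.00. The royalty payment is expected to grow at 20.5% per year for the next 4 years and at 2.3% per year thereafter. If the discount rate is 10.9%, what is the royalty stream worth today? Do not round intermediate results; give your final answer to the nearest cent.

€26475.06

D_1 = 1482.15000
D_2 = 1785.99075
D_3 = 2152.11885
D_4 = 2593.30322
Terminal value at year 4: TV = D_4×(1+g_2)/(r−g_2) = 2652.94919/0.086 = 30848.24643
P_0 = D_1/(1+r)^1 + D_2/(1+r)^2 + D_3/(1+r)^3 + D_4/(1+r)^4 + TV/(1+r)^4
    = 1336.47430 + 1452.16549 + 1577.87143 + 1714.45904 + 20394.08838 = 26475.05865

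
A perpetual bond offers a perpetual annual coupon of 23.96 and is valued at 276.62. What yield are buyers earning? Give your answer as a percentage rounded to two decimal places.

P = C/r ⇒ r = C/P = 23.96/276.62 = 0.086617

8.66%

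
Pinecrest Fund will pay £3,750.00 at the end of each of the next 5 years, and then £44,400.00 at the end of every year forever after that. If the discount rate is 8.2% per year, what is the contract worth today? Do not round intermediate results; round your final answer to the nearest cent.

£380011.71

PV of 5-year annuity: £3,750.00 × [1 − (1+0.082)^−5] / 0.082 = 14894.06893
Perpetuity value at year 5: £44,400.00 / 0.082 = 541463.41463
PV of perpetuity: 541463.41463 / (1+0.082)^5 = 365117.63854
Total PV = 14894.06893 + 365117.63854 = 380011.70747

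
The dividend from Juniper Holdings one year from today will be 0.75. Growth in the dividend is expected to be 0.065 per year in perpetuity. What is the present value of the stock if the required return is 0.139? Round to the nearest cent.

Growing perpetuity: P = D₁ / (r − g) = 0.7500 / (0.139 − 0.065) = 10.14

10.14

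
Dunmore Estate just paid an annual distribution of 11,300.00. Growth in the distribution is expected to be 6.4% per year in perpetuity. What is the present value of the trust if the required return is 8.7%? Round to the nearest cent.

D₁ = D₀ × (1 + g) = 11,300.00 × 1.064 = 12,023.2000
Growing perpetuity: P = D₁ / (r − g) = 12,023.2000 / (0.087 − 0.064) = 522,747.83

522747.83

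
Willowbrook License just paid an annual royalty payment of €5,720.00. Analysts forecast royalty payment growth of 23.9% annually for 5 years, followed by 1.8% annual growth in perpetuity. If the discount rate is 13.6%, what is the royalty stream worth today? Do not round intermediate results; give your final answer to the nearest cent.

€113546.13

D_1 = 7087.08000
D_2 = 8780.89212
D_3 = 10879.52534
D_4 = 13479.73189
D_5 = 16701.38781
Terminal value at year 5: TV = D_5×(1+g_2)/(r−g_2) = 17002.01280/0.118 = 144084.85420
P_0 = D_1/(1+r)^1 + D_2/(1+r)^2 + D_3/(1+r)^3 + D_4/(1+r)^4 + D_5/(1+r)^5 + TV/(1+r)^5
    = 6238.62676 + 6804.27690 + 7421.21398 + 8094.08813 + 8827.97112 + 76159.95425 = 113546.13114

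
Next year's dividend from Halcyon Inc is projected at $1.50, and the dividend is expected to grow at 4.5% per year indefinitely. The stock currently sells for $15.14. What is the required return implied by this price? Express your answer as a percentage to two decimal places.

P = D₁/(r − g) ⇒ r = D₁/P + g = $1.5000/$15.14 + 0.045 = 0.099075 + 0.045 = 0.144075

14.41%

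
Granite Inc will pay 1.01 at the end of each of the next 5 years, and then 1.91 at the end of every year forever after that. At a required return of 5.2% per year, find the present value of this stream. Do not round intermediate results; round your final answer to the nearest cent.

32.86

PV of 5-year annuity: 1.01 × [1 − (1+0.052)^−5] / 0.052 = 4.34870
Perpetuity value at year 5: 1.91 / 0.052 = 36.73077
PV of perpetuity: 36.73077 / (1+0.052)^5 = 28.50699
Total PV = 4.34870 + 28.50699 = 32.85569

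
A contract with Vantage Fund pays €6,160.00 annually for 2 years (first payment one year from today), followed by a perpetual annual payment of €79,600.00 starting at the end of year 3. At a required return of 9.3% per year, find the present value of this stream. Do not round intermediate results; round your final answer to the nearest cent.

€727248.64

PV of 2-year annuity: €6,160.00 × [1 − (1+0.093)^−2] / 0.093 = 10792.19084
Perpetuity value at year 2: €79,600.00 / 0.093 = 855913.97849
PV of perpetuity: 855913.97849 / (1+0.093)^2 = 716456.44745
Total PV = 10792.19084 + 716456.44745 = 727248.63830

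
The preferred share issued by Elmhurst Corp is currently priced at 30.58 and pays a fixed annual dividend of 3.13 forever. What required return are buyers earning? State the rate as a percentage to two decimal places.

10.24%

P = C/r ⇒ r = C/P = 3.13/30.58 = 0.102354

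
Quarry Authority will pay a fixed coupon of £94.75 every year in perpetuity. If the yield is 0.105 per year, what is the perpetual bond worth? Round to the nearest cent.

Level perpetuity: PV = C / r = £94.75 / 0.105 = £902.38

£902.38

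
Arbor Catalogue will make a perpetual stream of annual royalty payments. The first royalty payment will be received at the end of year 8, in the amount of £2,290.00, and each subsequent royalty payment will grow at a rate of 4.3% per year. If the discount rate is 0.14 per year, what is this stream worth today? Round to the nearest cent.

Value at end of year 7: C₁ / (r − g) = £2,290.00 / (0.14 − 0.043) = £23,608.2474
Discount to today: PV = £23,608.2474 / (1 + 0.14)^7 = £23,608.2474 / 2.502269 = £9,434.74

£9434.74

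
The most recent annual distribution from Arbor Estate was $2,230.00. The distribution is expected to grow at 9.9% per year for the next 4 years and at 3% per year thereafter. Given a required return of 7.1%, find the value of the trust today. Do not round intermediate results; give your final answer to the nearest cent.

$71632.68

D_1 = 2450.77000
D_2 = 2693.39623
D_3 = 2960.04246
D_4 = 3253.08666
Terminal value at year 4: TV = D_4×(1+g_2)/(r−g_2) = 3350.67926/0.041 = 81723.88439
P_0 = D_1/(1+r)^1 + D_2/(1+r)^2 + D_3/(1+r)^3 + D_4/(1+r)^4 + TV/(1+r)^4
    = 2288.30065 + 2348.12551 + 2409.51441 + 2472.50825 + 62114.23165 = 71632.68047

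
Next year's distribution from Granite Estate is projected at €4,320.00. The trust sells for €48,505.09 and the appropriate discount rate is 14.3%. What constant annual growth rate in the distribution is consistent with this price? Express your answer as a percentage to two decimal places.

P = D₁/(r−g) ⇒ g = r − D₁/P = 0.143 − €4,320.00/€48,505.09 = 0.053937

5.39%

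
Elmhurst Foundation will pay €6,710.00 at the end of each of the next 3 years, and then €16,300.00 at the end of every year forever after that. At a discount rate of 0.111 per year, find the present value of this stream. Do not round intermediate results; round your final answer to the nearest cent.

PV of 3-year annuity: €6,710.00 × [1 − (1+0.111)^−3] / 0.111 = 16368.84891
Perpetuity value at year 3: €16,300.00 / 0.111 = 146846.84685
PV of perpetuity: 146846.84685 / (1+0.111)^3 = 107083.47318
Total PV = 16368.84891 + 107083.47318 = 123452.32209

€123452.32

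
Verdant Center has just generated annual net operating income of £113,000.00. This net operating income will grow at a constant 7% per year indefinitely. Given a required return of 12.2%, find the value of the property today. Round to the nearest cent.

D₁ = D₀ × (1 + g) = £113,000.00 × 1.07 = £120,910.0000
Growing perpetuity: P = D₁ / (r − g) = £120,910.0000 / (0.122 − 0.07) = £2,325,192.31

£2325192.31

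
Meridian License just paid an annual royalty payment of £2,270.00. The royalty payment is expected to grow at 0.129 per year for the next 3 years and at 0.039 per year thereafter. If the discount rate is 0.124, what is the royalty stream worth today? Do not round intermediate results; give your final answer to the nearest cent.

D_1 = 2562.83000
D_2 = 2893.43507
D_3 = 3266.68819
Terminal value at year 3: TV = D_3×(1+g_2)/(r−g_2) = 3394.08903/0.085 = 39930.45922
P_0 = D_1/(1+r)^1 + D_2/(1+r)^2 + D_3/(1+r)^3 + TV/(1+r)^3
    = 2280.09786 + 2290.24065 + 2300.42855 + 28119.35607 = 34990.12313

£34990.12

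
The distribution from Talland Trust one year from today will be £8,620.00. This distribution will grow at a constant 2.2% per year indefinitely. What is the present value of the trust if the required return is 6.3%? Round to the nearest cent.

£210243.90

Growing perpetuity: P = D₁ / (r − g) = £8,620.0000 / (0.063 − 0.022) = £210,243.90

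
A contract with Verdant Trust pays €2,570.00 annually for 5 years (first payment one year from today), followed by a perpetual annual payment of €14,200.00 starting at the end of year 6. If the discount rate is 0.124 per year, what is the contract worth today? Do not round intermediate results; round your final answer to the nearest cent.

PV of 5-year annuity: €2,570.00 × [1 − (1+0.124)^−5] / 0.124 = 9173.20258
Perpetuity value at year 5: €14,200.00 / 0.124 = 114516.12903
PV of perpetuity: 114516.12903 / (1+0.124)^5 = 63831.50777
Total PV = 9173.20258 + 63831.50777 = 73004.71035

€73004.71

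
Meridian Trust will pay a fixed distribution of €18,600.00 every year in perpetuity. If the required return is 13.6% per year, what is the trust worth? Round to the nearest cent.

€136764.71

Level perpetuity: PV = C / r = €18,600.00 / 0.136 = €136,764.71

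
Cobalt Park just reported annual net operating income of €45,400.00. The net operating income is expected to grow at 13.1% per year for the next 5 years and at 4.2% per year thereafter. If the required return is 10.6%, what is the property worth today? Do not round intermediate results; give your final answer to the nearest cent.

€1069437.75

D_1 = 51347.40000
D_2 = 58073.90940
D_3 = 65681.59153
D_4 = 74285.88002
D_5 = 84017.33030
Terminal value at year 5: TV = D_5×(1+g_2)/(r−g_2) = 87546.05818/0.064 = 1367907.15903
P_0 = D_1/(1+r)^1 + D_2/(1+r)^2 + D_3/(1+r)^3 + D_4/(1+r)^4 + D_5/(1+r)^5 + TV/(1+r)^5
    = 46426.22061 + 47475.63790 + 48548.77619 + 49646.17167 + 50768.37266 + 826572.56733 = 1069437.74636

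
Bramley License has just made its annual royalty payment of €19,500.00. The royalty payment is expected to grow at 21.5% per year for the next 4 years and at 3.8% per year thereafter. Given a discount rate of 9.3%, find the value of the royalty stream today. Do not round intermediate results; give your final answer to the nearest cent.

€664278.79

D_1 = 23692.50000
D_2 = 28786.38750
D_3 = 34975.46081
D_4 = 42495.18489
Terminal value at year 4: TV = D_4×(1+g_2)/(r−g_2) = 44110.00191/0.055 = 802000.03478
P_0 = D_1/(1+r)^1 + D_2/(1+r)^2 + D_3/(1+r)^3 + D_4/(1+r)^4 + TV/(1+r)^4
    = 21676.57823 + 24096.10480 + 26785.69746 + 29775.50084 + 561944.90678 = 664278.78811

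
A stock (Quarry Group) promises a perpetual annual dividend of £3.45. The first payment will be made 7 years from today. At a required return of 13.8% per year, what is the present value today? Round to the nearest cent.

Value at end of year 6: C / r = £3.45 / 0.138 = £25.0000
Discount to today: PV = £25.0000 / (1 + 0.138)^6 = £25.0000 / 2.171969 = £11.51

£11.51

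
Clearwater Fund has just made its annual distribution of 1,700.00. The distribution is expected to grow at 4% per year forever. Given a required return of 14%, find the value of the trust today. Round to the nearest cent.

D₁ = D₀ × (1 + g) = 1,700.00 × 1.04 = 1,768.0000
Growing perpetuity: P = D₁ / (r − g) = 1,768.0000 / (0.14 − 0.04) = 17,680.00

17680.00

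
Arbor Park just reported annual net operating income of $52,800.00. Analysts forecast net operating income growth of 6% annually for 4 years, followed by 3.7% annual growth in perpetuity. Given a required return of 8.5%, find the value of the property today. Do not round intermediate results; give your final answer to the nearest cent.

$1238455.72

D_1 = 55968.00000
D_2 = 59326.08000
D_3 = 62885.64480
D_4 = 66658.78349
Terminal value at year 4: TV = D_4×(1+g_2)/(r−g_2) = 69125.15848/0.048 = 1440107.46827
P_0 = D_1/(1+r)^1 + D_2/(1+r)^2 + D_3/(1+r)^3 + D_4/(1+r)^4 + TV/(1+r)^4
    = 51583.41014 + 50394.85230 + 49233.68059 + 48099.26399 + 1039144.51569 = 1238455.72270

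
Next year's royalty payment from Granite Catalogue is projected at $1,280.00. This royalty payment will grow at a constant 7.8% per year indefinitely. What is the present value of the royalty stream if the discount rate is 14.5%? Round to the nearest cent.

Growing perpetuity: P = D₁ / (r − g) = $1,280.0000 / (0.145 − 0.078) = $19,104.48

$19104.48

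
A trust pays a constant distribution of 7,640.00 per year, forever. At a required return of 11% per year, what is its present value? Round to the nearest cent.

69454.55

Level perpetuity: PV = C / r = 7,640.00 / 0.11 = 69,454.55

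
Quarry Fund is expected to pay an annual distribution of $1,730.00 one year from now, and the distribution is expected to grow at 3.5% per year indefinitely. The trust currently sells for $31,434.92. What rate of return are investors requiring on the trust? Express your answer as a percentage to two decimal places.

9.00%

P = D₁/(r − g) ⇒ r = D₁/P + g = $1,730.0000/$31,434.92 + 0.035 = 0.055034 + 0.035 = 0.090034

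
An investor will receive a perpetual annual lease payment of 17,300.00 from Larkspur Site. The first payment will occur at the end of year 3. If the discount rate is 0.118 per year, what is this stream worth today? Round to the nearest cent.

117295.27

Value at end of year 2: C / r = 17,300.00 / 0.118 = 146,610.1695
Discount to today: PV = 146,610.1695 / (1 + 0.118)^2 = 146,610.1695 / 1.249924 = 117,295.27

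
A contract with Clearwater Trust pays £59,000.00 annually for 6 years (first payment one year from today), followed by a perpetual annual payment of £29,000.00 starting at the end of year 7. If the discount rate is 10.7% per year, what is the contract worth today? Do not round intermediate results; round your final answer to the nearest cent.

PV of 6-year annuity: £59,000.00 × [1 − (1+0.107)^−6] / 0.107 = 251773.79100
Perpetuity value at year 6: £29,000.00 / 0.107 = 271028.03738
PV of perpetuity: 271028.03738 / (1+0.107)^6 = 147274.81808
Total PV = 251773.79100 + 147274.81808 = 399048.60908

£399048.61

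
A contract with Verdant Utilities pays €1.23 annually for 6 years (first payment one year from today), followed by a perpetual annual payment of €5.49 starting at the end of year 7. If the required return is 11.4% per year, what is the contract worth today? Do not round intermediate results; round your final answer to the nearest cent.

PV of 6-year annuity: €1.23 × [1 − (1+0.114)^−6] / 0.114 = 5.14415
Perpetuity value at year 6: €5.49 / 0.114 = 48.15789
PV of perpetuity: 48.15789 / (1+0.114)^6 = 25.19744
Total PV = 5.14415 + 25.19744 = 30.34158

€30.34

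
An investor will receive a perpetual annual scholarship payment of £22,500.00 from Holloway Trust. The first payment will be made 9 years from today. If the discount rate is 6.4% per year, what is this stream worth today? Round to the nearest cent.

Value at end of year 8: C / r = £22,500.00 / 0.064 = £351,562.5000
Discount to today: PV = £351,562.5000 / (1 + 0.064)^8 = £351,562.5000 / 1.642605 = £214,027.47

£214027.47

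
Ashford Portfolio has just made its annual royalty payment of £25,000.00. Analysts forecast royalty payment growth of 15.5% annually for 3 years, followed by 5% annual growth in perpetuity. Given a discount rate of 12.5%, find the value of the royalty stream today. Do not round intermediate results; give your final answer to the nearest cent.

£457824.89

D_1 = 28875.00000
D_2 = 33350.62500
D_3 = 38519.97188
Terminal value at year 3: TV = D_3×(1+g_2)/(r−g_2) = 40445.97047/0.075 = 539279.60625
P_0 = D_1/(1+r)^1 + D_2/(1+r)^2 + D_3/(1+r)^3 + TV/(1+r)^3
    = 25666.66667 + 26351.11111 + 27053.80741 + 378753.30370 = 457824.88889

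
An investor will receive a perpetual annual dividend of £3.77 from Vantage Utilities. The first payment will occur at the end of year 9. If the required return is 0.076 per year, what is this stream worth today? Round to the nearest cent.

Value at end of year 8: C / r = £3.77 / 0.076 = £49.6053
Discount to today: PV = £49.6053 / (1 + 0.076)^8 = £49.6053 / 1.796794 = £27.61

£27.61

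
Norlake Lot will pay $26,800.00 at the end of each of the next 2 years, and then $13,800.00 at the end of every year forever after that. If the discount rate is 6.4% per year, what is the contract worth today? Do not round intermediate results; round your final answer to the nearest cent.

$239326.17

PV of 2-year annuity: $26,800.00 × [1 − (1+0.064)^−2] / 0.064 = 48860.87399
Perpetuity value at year 2: $13,800.00 / 0.064 = 215625.00000
PV of perpetuity: 215625.00000 / (1+0.064)^2 = 190465.29623
Total PV = 48860.87399 + 190465.29623 = 239326.17022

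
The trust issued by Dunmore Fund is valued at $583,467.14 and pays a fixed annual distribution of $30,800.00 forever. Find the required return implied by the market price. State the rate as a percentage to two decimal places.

5.28%

P = C/r ⇒ r = C/P = $30,800.00/$583,467.14 = 0.052788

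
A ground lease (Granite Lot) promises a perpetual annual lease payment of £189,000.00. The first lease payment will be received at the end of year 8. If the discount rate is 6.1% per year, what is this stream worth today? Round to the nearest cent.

Value at end of year 7: C / r = £189,000.00 / 0.061 = £3,098,360.6557
Discount to today: PV = £3,098,360.6557 / (1 + 0.061)^7 = £3,098,360.6557 / 1.513588 = £2,047,030.35

£2047030.35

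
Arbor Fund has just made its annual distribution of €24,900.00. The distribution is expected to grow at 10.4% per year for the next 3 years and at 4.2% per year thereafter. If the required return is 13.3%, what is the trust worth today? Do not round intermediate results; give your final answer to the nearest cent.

€334721.62

D_1 = 27489.60000
D_2 = 30348.51840
D_3 = 33504.76431
Terminal value at year 3: TV = D_3×(1+g_2)/(r−g_2) = 34911.96441/0.091 = 383647.96060
P_0 = D_1/(1+r)^1 + D_2/(1+r)^2 + D_3/(1+r)^3 + TV/(1+r)^3
    = 24262.66549 + 23641.64404 + 23036.51811 + 263780.78984 = 334721.61748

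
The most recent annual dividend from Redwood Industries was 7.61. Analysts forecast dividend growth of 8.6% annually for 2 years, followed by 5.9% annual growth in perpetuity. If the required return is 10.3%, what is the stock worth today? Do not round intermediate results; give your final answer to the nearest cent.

D_1 = 8.26446
D_2 = 8.97520
Terminal value at year 2: TV = D_2×(1+g_2)/(r−g_2) = 9.50474/0.044 = 216.01683
P_0 = D_1/(1+r)^1 + D_2/(1+r)^2 + TV/(1+r)^2
    = 7.49271 + 7.37723 + 177.55650 = 192.42644

192.43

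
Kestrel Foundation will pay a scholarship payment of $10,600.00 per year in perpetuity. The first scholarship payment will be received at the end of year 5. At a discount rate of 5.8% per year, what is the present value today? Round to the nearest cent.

$145859.66

Value at end of year 4: C / r = $10,600.00 / 0.058 = $182,758.6207
Discount to today: PV = $182,758.6207 / (1 + 0.058)^4 = $182,758.6207 / 1.252976 = $145,859.66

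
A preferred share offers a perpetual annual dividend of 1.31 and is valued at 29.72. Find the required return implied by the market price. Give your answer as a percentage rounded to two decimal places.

P = C/r ⇒ r = C/P = 1.31/29.72 = 0.044078

4.41%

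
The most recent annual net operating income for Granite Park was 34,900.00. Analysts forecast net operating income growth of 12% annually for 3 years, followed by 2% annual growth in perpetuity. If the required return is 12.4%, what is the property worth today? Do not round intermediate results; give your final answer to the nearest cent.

442603.70

D_1 = 39088.00000
D_2 = 43778.56000
D_3 = 49031.98720
Terminal value at year 3: TV = D_3×(1+g_2)/(r−g_2) = 50012.62694/0.104 = 480890.64369
P_0 = D_1/(1+r)^1 + D_2/(1+r)^2 + D_3/(1+r)^3 + TV/(1+r)^3
    = 34775.80071 + 34652.04341 + 34528.72653 + 338647.12562 = 442603.69627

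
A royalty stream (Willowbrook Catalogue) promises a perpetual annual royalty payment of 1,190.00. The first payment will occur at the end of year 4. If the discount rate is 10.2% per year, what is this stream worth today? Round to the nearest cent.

8717.70

Value at end of year 3: C / r = 1,190.00 / 0.102 = 11,666.6667
Discount to today: PV = 11,666.6667 / (1 + 0.102)^3 = 11,666.6667 / 1.338273 = 8,717.70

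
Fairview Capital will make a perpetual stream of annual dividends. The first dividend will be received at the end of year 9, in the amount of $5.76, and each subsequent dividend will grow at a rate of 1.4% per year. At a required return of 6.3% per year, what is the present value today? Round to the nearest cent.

$72.10

Value at end of year 8: C₁ / (r − g) = $5.76 / (0.063 − 0.014) = $117.5510
Discount to today: PV = $117.5510 / (1 + 0.063)^8 = $117.5510 / 1.630295 = $72.10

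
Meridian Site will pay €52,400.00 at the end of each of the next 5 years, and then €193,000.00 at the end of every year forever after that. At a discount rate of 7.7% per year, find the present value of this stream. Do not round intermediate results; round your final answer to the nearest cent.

PV of 5-year annuity: €52,400.00 × [1 − (1+0.077)^−5] / 0.077 = 210882.76150
Perpetuity value at year 5: €193,000.00 / 0.077 = 2506493.50649
PV of perpetuity: 2506493.50649 / (1+0.077)^5 = 1729768.83152
Total PV = 210882.76150 + 1729768.83152 = 1940651.59301

€1940651.59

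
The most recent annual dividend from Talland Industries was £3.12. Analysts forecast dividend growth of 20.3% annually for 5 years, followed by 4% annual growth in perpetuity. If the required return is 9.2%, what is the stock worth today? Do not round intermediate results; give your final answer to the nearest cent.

D_1 = 3.75336
D_2 = 4.51529
D_3 = 5.43190
D_4 = 6.53457
D_5 = 7.86109
Terminal value at year 5: TV = D_5×(1+g_2)/(r−g_2) = 8.17553/0.052 = 157.22179
P_0 = D_1/(1+r)^1 + D_2/(1+r)^2 + D_3/(1+r)^3 + D_4/(1+r)^4 + D_5/(1+r)^5 + TV/(1+r)^5
    = 3.43714 + 3.78652 + 4.17142 + 4.59543 + 5.06255 + 101.25105 = 122.30412

£122.30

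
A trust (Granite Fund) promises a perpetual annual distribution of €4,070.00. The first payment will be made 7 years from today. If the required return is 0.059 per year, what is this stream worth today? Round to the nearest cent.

€48906.51

Value at end of year 6: C / r = €4,070.00 / 0.059 = €68,983.0508
Discount to today: PV = €68,983.0508 / (1 + 0.059)^6 = €68,983.0508 / 1.410509 = €48,906.51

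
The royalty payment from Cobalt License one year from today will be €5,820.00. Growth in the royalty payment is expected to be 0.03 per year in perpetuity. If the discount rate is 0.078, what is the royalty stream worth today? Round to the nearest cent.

€121250.00

Growing perpetuity: P = D₁ / (r − g) = €5,820.0000 / (0.078 − 0.03) = €121,250.00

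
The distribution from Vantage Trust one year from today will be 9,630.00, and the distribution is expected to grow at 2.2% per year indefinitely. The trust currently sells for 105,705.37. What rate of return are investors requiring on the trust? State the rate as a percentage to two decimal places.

11.31%

P = D₁/(r − g) ⇒ r = D₁/P + g = 9,630.0000/105,705.37 + 0.022 = 0.091102 + 0.022 = 0.113102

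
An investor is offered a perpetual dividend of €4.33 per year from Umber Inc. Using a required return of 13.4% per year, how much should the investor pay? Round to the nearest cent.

€32.31

Level perpetuity: PV = C / r = €4.33 / 0.134 = €32.31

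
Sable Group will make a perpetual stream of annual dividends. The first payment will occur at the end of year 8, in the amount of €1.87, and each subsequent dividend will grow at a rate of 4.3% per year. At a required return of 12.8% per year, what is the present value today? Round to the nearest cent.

€9.47

Value at end of year 7: C₁ / (r − g) = €1.87 / (0.128 − 0.043) = €22.0000
Discount to today: PV = €22.0000 / (1 + 0.128)^7 = €22.0000 / 2.323612 = €9.47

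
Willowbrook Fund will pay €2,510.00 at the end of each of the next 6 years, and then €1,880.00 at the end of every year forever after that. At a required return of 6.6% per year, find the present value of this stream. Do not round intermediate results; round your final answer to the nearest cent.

PV of 6-year annuity: €2,510.00 × [1 − (1+0.066)^−6] / 0.066 = 12113.19388
Perpetuity value at year 6: €1,880.00 / 0.066 = 28484.84848
PV of perpetuity: 28484.84848 / (1+0.066)^6 = 19412.01801
Total PV = 12113.19388 + 19412.01801 = 31525.21189

€31525.21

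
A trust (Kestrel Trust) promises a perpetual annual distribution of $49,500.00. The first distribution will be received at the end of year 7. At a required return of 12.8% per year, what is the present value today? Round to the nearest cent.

$187733.00

Value at end of year 6: C / r = $49,500.00 / 0.128 = $386,718.7500
Discount to today: PV = $386,718.7500 / (1 + 0.128)^6 = $386,718.7500 / 2.059940 = $187,733.00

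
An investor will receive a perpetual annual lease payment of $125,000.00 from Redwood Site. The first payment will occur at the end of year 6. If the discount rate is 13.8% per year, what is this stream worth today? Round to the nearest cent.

$474591.13

Value at end of year 5: C / r = $125,000.00 / 0.138 = $905,797.1014
Discount to today: PV = $905,797.1014 / (1 + 0.138)^5 = $905,797.1014 / 1.908584 = $474,591.13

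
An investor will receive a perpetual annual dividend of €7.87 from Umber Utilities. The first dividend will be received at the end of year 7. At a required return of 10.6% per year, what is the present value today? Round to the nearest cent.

Value at end of year 6: C / r = €7.87 / 0.106 = €74.2453
Discount to today: PV = €74.2453 / (1 + 0.106)^6 = €74.2453 / 1.830336 = €40.56

€40.56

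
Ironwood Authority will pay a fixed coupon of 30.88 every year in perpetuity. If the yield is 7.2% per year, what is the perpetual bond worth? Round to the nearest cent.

428.89

Level perpetuity: PV = C / r = 30.88 / 0.072 = 428.89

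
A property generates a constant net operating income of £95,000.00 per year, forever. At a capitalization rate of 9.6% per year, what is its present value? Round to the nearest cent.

£989583.33

Level perpetuity: PV = C / r = £95,000.00 / 0.096 = £989,583.33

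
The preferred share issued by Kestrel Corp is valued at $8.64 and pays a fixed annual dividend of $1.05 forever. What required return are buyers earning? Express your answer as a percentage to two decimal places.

P = C/r ⇒ r = C/P = $1.05/$8.64 = 0.121528

12.15%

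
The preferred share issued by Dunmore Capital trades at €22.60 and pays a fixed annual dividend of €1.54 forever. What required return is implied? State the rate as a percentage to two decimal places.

6.81%

P = C/r ⇒ r = C/P = €1.54/€22.60 = 0.068142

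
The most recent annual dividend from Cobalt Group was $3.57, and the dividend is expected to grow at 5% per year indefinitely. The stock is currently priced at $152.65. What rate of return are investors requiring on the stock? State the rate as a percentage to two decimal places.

D₁ = $3.57 × 1.05 = $3.7485
P = D₁/(r − g) ⇒ r = D₁/P + g = $3.7485/$152.65 + 0.05 = 0.024556 + 0.05 = 0.074556

7.46%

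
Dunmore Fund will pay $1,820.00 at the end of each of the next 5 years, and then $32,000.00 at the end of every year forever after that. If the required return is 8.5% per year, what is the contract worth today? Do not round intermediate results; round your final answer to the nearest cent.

PV of 5-year annuity: $1,820.00 × [1 − (1+0.085)^−5] / 0.085 = 7171.96858
Perpetuity value at year 5: $32,000.00 / 0.085 = 376470.58824
PV of perpetuity: 376470.58824 / (1+0.085)^5 = 250370.04171
Total PV = 7171.96858 + 250370.04171 = 257542.01029

$257542.01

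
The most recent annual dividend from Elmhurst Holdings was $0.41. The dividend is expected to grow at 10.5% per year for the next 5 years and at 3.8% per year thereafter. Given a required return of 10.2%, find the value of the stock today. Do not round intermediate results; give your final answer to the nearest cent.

$8.81

D_1 = 0.45305
D_2 = 0.50062
D_3 = 0.55319
D_4 = 0.61127
D_5 = 0.67545
Terminal value at year 5: TV = D_5×(1+g_2)/(r−g_2) = 0.70112/0.064 = 10.95501
P_0 = D_1/(1+r)^1 + D_2/(1+r)^2 + D_3/(1+r)^3 + D_4/(1+r)^4 + D_5/(1+r)^5 + TV/(1+r)^5
    = 0.41112 + 0.41224 + 0.41336 + 0.41448 + 0.41561 + 6.74069 = 8.80750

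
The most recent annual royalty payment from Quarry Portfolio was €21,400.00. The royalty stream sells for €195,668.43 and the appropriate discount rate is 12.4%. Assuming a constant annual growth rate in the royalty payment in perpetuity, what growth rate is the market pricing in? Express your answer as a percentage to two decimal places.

1.32%

P = D₀(1+g)/(r−g) ⇒ P(r−g) = D₀(1+g) ⇒ g(P+D₀) = P·r − D₀
g = (P·r − D₀)/(P + D₀) = (€195,668.43×0.124 − €21,400.00) / (€195,668.43 + €21,400.00) = 0.013189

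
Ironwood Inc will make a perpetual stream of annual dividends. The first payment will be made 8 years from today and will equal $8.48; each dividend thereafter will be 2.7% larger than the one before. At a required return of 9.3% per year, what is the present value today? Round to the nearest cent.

$68.95

Value at end of year 7: C₁ / (r − g) = $8.48 / (0.093 − 0.027) = $128.4848
Discount to today: PV = $128.4848 / (1 + 0.093)^7 = $128.4848 / 1.863550 = $68.95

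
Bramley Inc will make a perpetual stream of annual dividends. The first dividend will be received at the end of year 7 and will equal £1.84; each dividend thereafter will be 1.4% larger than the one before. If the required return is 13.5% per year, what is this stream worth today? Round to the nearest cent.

Value at end of year 6: C₁ / (r − g) = £1.84 / (0.135 − 0.014) = £15.2066
Discount to today: PV = £15.2066 / (1 + 0.135)^6 = £15.2066 / 2.137840 = £7.11

£7.11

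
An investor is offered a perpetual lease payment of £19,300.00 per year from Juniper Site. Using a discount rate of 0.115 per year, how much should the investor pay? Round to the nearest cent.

Level perpetuity: PV = C / r = £19,300.00 / 0.115 = £167,826.09

£167826.09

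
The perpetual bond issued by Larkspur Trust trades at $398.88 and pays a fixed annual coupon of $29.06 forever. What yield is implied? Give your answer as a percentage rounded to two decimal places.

7.29%

P = C/r ⇒ r = C/P = $29.06/$398.88 = 0.072854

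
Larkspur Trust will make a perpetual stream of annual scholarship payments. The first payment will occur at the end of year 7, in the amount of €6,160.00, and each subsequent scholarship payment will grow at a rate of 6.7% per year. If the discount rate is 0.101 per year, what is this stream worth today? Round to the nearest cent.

Value at end of year 6: C₁ / (r − g) = €6,160.00 / (0.101 − 0.067) = €181,176.4706
Discount to today: PV = €181,176.4706 / (1 + 0.101)^6 = €181,176.4706 / 1.781246 = €101,713.33

€101713.33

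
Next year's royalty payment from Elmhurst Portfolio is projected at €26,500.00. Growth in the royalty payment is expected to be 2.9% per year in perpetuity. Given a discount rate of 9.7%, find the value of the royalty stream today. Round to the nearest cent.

Growing perpetuity: P = D₁ / (r − g) = €26,500.0000 / (0.097 − 0.029) = €389,705.88

€389705.88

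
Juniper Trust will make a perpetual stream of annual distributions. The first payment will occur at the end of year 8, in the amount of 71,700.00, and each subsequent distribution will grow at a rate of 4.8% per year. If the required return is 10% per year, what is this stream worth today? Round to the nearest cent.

Value at end of year 7: C₁ / (r − g) = 71,700.00 / (0.1 − 0.048) = 1,378,846.1538
Discount to today: PV = 1,378,846.1538 / (1 + 0.1)^7 = 1,378,846.1538 / 1.948717 = 707,566.10

707566.10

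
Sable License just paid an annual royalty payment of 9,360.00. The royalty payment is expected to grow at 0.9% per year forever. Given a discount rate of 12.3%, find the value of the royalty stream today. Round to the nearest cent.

82844.21

D₁ = D₀ × (1 + g) = 9,360.00 × 1.009 = 9,444.2400
Growing perpetuity: P = D₁ / (r − g) = 9,444.2400 / (0.123 − 0.009) = 82,844.21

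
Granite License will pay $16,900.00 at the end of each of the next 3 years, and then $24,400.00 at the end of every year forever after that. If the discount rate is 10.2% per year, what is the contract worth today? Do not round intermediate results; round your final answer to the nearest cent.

$220629.77

PV of 3-year annuity: $16,900.00 × [1 − (1+0.102)^−3] / 0.102 = 41880.25828
Perpetuity value at year 3: $24,400.00 / 0.102 = 239215.68627
PV of perpetuity: 239215.68627 / (1+0.102)^3 = 178749.51456
Total PV = 41880.25828 + 178749.51456 = 220629.77284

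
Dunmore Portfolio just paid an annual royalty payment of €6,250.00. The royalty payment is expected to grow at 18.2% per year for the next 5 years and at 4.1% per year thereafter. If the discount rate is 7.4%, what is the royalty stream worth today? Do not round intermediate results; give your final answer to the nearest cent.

D_1 = 7387.50000
D_2 = 8732.02500
D_3 = 10321.25355
D_4 = 12199.72170
D_5 = 14420.07104
Terminal value at year 5: TV = D_5×(1+g_2)/(r−g_2) = 15011.29396/0.033 = 454887.69569
P_0 = D_1/(1+r)^1 + D_2/(1+r)^2 + D_3/(1+r)^3 + D_4/(1+r)^4 + D_5/(1+r)^5 + TV/(1+r)^5
    = 6878.49162 + 7570.18351 + 8331.43102 + 9169.22855 + 10091.27388 + 318333.82152 = 360374.43011

€360374.43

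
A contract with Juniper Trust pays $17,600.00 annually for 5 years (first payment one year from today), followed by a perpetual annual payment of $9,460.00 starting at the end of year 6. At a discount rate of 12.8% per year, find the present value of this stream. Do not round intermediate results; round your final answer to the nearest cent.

$102676.78

PV of 5-year annuity: $17,600.00 × [1 − (1+0.128)^−5] / 0.128 = 62206.54954
Perpetuity value at year 5: $9,460.00 / 0.128 = 73906.25000
PV of perpetuity: 73906.25000 / (1+0.128)^5 = 40470.22962
Total PV = 62206.54954 + 40470.22962 = 102676.77916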